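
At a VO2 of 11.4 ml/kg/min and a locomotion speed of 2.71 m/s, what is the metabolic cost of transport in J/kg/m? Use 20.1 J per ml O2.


Power per kg = VO2 * 20.1 / 60
Power per kg = 11.4 * 20.1 / 60 = 3.8190 W/kg
Cost = power_per_kg / speed
Cost = 3.8190 / 2.71
Cost = 1.4092


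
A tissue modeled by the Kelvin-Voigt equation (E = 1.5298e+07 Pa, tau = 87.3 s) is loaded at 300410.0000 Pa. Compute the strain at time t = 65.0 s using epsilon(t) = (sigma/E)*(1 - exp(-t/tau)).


epsilon(t) = (sigma/E) * (1 - exp(-t/tau))
sigma/E = 300410.0000 / 1.5298e+07 = 0.0196
exp(-t/tau) = exp(-65.0 / 87.3) = 0.4749
epsilon = 0.0196 * (1 - 0.4749)
epsilon = 0.0103


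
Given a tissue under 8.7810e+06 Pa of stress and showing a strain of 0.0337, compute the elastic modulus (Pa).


E = stress / strain
E = 8.7810e+06 / 0.0337
E = 2.6056e+08


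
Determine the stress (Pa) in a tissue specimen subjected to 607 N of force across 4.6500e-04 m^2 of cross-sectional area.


stress = F / A
stress = 607 / 4.6500e-04
stress = 1.3054e+06


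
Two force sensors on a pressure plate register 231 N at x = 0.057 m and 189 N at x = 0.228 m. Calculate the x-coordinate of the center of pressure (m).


COP_x = (F1*x1 + F2*x2) / (F1 + F2)
COP_x = (231*0.057 + 189*0.228) / (231 + 189)
Numerator = 56.2590
Denominator = 420
COP_x = 0.1340


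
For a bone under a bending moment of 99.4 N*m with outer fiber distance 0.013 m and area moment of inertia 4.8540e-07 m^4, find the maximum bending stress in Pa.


sigma = M * c / I
sigma = 99.4 * 0.013 / 4.8540e-07
M * c = 1.2922
sigma = 2.6621e+06


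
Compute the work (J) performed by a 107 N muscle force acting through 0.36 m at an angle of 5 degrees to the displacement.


W = F * d * cos(theta)
theta = 5 deg = 0.0873 rad
cos(theta) = 0.9962
W = 107 * 0.36 * 0.9962
W = 38.3734


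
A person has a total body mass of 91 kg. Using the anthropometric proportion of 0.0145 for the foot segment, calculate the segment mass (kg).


m_segment = body_mass * fraction
m_segment = 91 * 0.0145
m_segment = 1.3195


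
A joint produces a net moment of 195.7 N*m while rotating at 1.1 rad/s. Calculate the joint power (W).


P = M * omega
P = 195.7 * 1.1
P = 215.2700


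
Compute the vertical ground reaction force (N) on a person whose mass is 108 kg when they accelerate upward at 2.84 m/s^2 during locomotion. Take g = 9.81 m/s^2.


GRF = m * (g + a)
GRF = 108 * (9.81 + 2.84)
GRF = 108 * 12.6500
GRF = 1366.2000


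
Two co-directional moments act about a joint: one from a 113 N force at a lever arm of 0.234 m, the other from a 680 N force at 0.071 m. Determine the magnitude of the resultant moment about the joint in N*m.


M = F1 * d1 + F2 * d2
M = 113 * 0.234 + 680 * 0.071
M = 26.4420 + 48.2800
M = 74.7220


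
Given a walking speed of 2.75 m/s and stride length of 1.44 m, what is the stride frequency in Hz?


f = v / stride_length
f = 2.75 / 1.44
f = 1.9097


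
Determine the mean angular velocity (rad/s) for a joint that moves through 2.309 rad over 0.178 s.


omega = delta_theta / delta_t
omega = 2.309 / 0.178
omega = 12.9719


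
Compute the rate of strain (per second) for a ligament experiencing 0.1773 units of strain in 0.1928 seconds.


strain_rate = delta_strain / delta_t
strain_rate = 0.1773 / 0.1928
strain_rate = 0.9196


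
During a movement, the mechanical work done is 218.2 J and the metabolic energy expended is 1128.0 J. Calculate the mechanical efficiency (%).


eta = (W_mech / E_meta) * 100
eta = (218.2 / 1128.0) * 100
ratio = 0.1934
eta = 19.3440


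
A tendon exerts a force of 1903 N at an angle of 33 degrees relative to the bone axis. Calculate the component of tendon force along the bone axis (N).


F_eff = F_tendon * cos(theta)
theta = 33 deg = 0.5760 rad
cos(theta) = 0.8387
F_eff = 1903 * 0.8387
F_eff = 1595.9901


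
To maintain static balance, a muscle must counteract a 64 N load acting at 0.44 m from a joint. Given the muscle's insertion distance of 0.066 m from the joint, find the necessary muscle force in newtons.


F_muscle = W * d_load / d_muscle
F_muscle = 64 * 0.44 / 0.066
Numerator = 28.1600
F_muscle = 426.6667


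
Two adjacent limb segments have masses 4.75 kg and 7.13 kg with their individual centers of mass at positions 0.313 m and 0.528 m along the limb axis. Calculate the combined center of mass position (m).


COM = (m1*x1 + m2*x2) / (m1 + m2)
COM = (4.75*0.313 + 7.13*0.528) / (4.75 + 7.13)
Numerator = 5.2514
Denominator = 11.8800
COM = 0.4420


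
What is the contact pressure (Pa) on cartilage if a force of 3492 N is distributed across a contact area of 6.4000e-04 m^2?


P = F / A
P = 3492 / 6.4000e-04
P = 5.4562e+06


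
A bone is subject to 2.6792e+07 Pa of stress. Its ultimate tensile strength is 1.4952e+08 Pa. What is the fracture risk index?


FRI = applied / ultimate
FRI = 2.6792e+07 / 1.4952e+08
FRI = 0.1792


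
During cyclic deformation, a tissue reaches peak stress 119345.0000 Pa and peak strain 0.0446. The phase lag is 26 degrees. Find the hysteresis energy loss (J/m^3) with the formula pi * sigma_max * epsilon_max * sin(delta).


E_loss = pi * sigma_max * epsilon_max * sin(delta)
delta = 26 deg = 0.4538 rad
sin(delta) = 0.4384
E_loss = pi * 119345.0000 * 0.0446 * 0.4384
E_loss = 7330.4548


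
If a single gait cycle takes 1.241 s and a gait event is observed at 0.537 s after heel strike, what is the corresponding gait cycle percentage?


pct = (event_time / cycle_time) * 100
pct = (0.537 / 1.241) * 100
ratio = 0.4327
pct = 43.2716


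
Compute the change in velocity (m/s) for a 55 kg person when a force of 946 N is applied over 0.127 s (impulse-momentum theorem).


J = F * dt = 946 * 0.127 = 120.1420 N*s
delta_v = J / m
delta_v = 120.1420 / 55
delta_v = 2.1844


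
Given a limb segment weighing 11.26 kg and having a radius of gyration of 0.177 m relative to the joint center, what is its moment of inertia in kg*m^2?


I = m * k^2
I = 11.26 * 0.177^2
k^2 = 0.0313
I = 0.3528


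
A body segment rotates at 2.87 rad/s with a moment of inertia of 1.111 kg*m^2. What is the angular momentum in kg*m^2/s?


L = I * omega
L = 1.111 * 2.87
L = 3.1886


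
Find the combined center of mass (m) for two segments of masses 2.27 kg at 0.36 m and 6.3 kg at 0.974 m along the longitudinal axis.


COM = (m1*x1 + m2*x2) / (m1 + m2)
COM = (2.27*0.36 + 6.3*0.974) / (2.27 + 6.3)
Numerator = 6.9534
Denominator = 8.5700
COM = 0.8114


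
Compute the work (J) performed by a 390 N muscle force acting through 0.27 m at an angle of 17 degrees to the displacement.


W = F * d * cos(theta)
theta = 17 deg = 0.2967 rad
cos(theta) = 0.9563
W = 390 * 0.27 * 0.9563
W = 100.6989


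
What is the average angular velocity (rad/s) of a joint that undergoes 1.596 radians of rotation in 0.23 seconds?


omega = delta_theta / delta_t
omega = 1.596 / 0.23
omega = 6.9391


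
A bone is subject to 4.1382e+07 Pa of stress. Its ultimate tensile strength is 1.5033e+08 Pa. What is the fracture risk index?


FRI = applied / ultimate
FRI = 4.1382e+07 / 1.5033e+08
FRI = 0.2753


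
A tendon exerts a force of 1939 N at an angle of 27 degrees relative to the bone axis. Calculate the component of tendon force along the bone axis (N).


F_eff = F_tendon * cos(theta)
theta = 27 deg = 0.4712 rad
cos(theta) = 0.8910
F_eff = 1939 * 0.8910
F_eff = 1727.6617


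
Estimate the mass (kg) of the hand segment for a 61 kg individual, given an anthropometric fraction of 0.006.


m_segment = body_mass * fraction
m_segment = 61 * 0.006
m_segment = 0.3660


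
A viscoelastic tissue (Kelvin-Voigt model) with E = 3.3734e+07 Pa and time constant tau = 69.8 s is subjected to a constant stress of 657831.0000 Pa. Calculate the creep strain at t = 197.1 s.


epsilon(t) = (sigma/E) * (1 - exp(-t/tau))
sigma/E = 657831.0000 / 3.3734e+07 = 0.0195
exp(-t/tau) = exp(-197.1 / 69.8) = 0.0594
epsilon = 0.0195 * (1 - 0.0594)
epsilon = 0.0183


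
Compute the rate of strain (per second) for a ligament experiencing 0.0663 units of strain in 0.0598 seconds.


strain_rate = delta_strain / delta_t
strain_rate = 0.0663 / 0.0598
strain_rate = 1.1087


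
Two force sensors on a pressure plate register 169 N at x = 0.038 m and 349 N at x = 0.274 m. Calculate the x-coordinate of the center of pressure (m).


COP_x = (F1*x1 + F2*x2) / (F1 + F2)
COP_x = (169*0.038 + 349*0.274) / (169 + 349)
Numerator = 102.0480
Denominator = 518
COP_x = 0.1970


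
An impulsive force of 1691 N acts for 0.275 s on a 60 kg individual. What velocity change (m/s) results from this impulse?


J = F * dt = 1691 * 0.275 = 465.0250 N*s
delta_v = J / m
delta_v = 465.0250 / 60
delta_v = 7.7504


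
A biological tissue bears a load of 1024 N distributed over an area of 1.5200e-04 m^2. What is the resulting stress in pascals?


stress = F / A
stress = 1024 / 1.5200e-04
stress = 6.7368e+06


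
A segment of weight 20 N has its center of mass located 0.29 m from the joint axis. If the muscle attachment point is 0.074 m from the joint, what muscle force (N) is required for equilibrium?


F_muscle = W * d_load / d_muscle
F_muscle = 20 * 0.29 / 0.074
Numerator = 5.8000
F_muscle = 78.3784


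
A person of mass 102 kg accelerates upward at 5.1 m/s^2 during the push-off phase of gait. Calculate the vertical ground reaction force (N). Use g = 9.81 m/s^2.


GRF = m * (g + a)
GRF = 102 * (9.81 + 5.1)
GRF = 102 * 14.9100
GRF = 1520.8200


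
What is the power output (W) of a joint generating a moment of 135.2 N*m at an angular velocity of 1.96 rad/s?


P = M * omega
P = 135.2 * 1.96
P = 264.9920


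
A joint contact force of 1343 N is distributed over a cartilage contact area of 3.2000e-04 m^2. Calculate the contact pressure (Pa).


P = F / A
P = 1343 / 3.2000e-04
P = 4.1969e+06


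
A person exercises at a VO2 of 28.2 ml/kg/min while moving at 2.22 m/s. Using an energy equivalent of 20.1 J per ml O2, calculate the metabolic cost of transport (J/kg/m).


Power per kg = VO2 * 20.1 / 60
Power per kg = 28.2 * 20.1 / 60 = 9.4470 W/kg
Cost = power_per_kg / speed
Cost = 9.4470 / 2.22
Cost = 4.2554


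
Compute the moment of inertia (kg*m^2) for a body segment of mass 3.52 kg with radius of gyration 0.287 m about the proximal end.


I = m * k^2
I = 3.52 * 0.287^2
k^2 = 0.0824
I = 0.2899


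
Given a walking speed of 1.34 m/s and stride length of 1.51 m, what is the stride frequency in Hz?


f = v / stride_length
f = 1.34 / 1.51
f = 0.8874


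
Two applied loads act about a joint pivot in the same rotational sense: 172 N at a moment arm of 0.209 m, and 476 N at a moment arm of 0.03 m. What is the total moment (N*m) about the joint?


M = F1 * d1 + F2 * d2
M = 172 * 0.209 + 476 * 0.03
M = 35.9480 + 14.2800
M = 50.2280


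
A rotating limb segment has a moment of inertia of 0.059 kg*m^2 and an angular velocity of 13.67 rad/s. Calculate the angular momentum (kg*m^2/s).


L = I * omega
L = 0.059 * 13.67
L = 0.8065


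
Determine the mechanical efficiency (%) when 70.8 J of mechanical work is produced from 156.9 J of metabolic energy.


eta = (W_mech / E_meta) * 100
eta = (70.8 / 156.9) * 100
ratio = 0.4512
eta = 45.1243


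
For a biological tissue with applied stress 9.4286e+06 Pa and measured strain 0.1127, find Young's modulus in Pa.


E = stress / strain
E = 9.4286e+06 / 0.1127
E = 8.3661e+07


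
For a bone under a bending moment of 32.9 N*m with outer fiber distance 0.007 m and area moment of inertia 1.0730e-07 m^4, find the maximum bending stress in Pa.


sigma = M * c / I
sigma = 32.9 * 0.007 / 1.0730e-07
M * c = 0.2303
sigma = 2.1463e+06


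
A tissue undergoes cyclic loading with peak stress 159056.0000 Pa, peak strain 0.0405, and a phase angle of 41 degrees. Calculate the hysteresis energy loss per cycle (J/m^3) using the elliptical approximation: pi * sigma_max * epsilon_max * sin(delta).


E_loss = pi * sigma_max * epsilon_max * sin(delta)
delta = 41 deg = 0.7156 rad
sin(delta) = 0.6561
E_loss = pi * 159056.0000 * 0.0405 * 0.6561
E_loss = 13276.9362


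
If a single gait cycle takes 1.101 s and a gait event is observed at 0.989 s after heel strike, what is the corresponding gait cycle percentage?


pct = (event_time / cycle_time) * 100
pct = (0.989 / 1.101) * 100
ratio = 0.8983
pct = 89.8274


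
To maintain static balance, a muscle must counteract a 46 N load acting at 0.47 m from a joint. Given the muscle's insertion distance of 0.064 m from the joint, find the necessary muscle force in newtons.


F_muscle = W * d_load / d_muscle
F_muscle = 46 * 0.47 / 0.064
Numerator = 21.6200
F_muscle = 337.8125


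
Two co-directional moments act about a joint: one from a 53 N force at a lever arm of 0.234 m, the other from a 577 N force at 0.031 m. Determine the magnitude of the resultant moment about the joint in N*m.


M = F1 * d1 + F2 * d2
M = 53 * 0.234 + 577 * 0.031
M = 12.4020 + 17.8870
M = 30.2890


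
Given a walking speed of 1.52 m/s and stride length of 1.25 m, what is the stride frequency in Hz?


f = v / stride_length
f = 1.52 / 1.25
f = 1.2160


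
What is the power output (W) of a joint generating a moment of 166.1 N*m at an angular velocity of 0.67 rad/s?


P = M * omega
P = 166.1 * 0.67
P = 111.2870


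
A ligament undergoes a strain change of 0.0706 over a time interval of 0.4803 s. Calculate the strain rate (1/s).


strain_rate = delta_strain / delta_t
strain_rate = 0.0706 / 0.4803
strain_rate = 0.1470


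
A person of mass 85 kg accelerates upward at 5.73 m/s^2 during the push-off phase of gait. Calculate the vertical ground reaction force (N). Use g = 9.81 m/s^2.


GRF = m * (g + a)
GRF = 85 * (9.81 + 5.73)
GRF = 85 * 15.5400
GRF = 1320.9000


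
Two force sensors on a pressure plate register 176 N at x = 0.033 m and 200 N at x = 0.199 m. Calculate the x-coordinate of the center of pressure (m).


COP_x = (F1*x1 + F2*x2) / (F1 + F2)
COP_x = (176*0.033 + 200*0.199) / (176 + 200)
Numerator = 45.6080
Denominator = 376
COP_x = 0.1213


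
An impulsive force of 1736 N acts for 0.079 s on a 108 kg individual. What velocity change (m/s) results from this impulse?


J = F * dt = 1736 * 0.079 = 137.1440 N*s
delta_v = J / m
delta_v = 137.1440 / 108
delta_v = 1.2699


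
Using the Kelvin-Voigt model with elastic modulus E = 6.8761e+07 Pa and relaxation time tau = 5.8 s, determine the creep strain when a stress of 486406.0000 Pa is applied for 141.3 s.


epsilon(t) = (sigma/E) * (1 - exp(-t/tau))
sigma/E = 486406.0000 / 6.8761e+07 = 0.0071
exp(-t/tau) = exp(-141.3 / 5.8) = 2.6284e-11
epsilon = 0.0071 * (1 - 2.6284e-11)
epsilon = 0.0071


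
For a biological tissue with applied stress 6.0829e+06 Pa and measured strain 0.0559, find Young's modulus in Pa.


E = stress / strain
E = 6.0829e+06 / 0.0559
E = 1.0882e+08


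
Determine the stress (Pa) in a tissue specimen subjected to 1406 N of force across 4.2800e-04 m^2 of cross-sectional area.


stress = F / A
stress = 1406 / 4.2800e-04
stress = 3.2850e+06


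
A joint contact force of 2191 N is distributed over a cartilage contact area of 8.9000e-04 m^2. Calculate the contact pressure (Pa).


P = F / A
P = 2191 / 8.9000e-04
P = 2.4618e+06


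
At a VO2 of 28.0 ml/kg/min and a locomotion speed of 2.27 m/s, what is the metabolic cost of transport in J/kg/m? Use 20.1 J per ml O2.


Power per kg = VO2 * 20.1 / 60
Power per kg = 28.0 * 20.1 / 60 = 9.3800 W/kg
Cost = power_per_kg / speed
Cost = 9.3800 / 2.27
Cost = 4.1322


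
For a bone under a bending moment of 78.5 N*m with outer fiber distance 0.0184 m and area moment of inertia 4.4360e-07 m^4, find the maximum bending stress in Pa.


sigma = M * c / I
sigma = 78.5 * 0.0184 / 4.4360e-07
M * c = 1.4444
sigma = 3.2561e+06


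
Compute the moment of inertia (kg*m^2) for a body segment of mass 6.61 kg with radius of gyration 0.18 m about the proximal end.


I = m * k^2
I = 6.61 * 0.18^2
k^2 = 0.0324
I = 0.2142


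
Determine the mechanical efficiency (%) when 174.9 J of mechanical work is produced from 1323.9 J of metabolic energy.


eta = (W_mech / E_meta) * 100
eta = (174.9 / 1323.9) * 100
ratio = 0.1321
eta = 13.2110


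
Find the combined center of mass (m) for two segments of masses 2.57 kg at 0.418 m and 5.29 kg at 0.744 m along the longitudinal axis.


COM = (m1*x1 + m2*x2) / (m1 + m2)
COM = (2.57*0.418 + 5.29*0.744) / (2.57 + 5.29)
Numerator = 5.0100
Denominator = 7.8600
COM = 0.6374


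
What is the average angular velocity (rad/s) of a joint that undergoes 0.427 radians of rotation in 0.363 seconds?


omega = delta_theta / delta_t
omega = 0.427 / 0.363
omega = 1.1763


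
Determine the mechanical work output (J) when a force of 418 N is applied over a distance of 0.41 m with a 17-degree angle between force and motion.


W = F * d * cos(theta)
theta = 17 deg = 0.2967 rad
cos(theta) = 0.9563
W = 418 * 0.41 * 0.9563
W = 163.8915


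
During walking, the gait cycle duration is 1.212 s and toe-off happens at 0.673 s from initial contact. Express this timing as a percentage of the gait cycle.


pct = (event_time / cycle_time) * 100
pct = (0.673 / 1.212) * 100
ratio = 0.5553
pct = 55.5281


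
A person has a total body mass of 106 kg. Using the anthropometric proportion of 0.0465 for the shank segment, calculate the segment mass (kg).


m_segment = body_mass * fraction
m_segment = 106 * 0.0465
m_segment = 4.9290


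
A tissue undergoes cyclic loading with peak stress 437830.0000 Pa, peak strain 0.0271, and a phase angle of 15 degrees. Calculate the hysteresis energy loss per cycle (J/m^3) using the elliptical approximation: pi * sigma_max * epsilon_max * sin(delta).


E_loss = pi * sigma_max * epsilon_max * sin(delta)
delta = 15 deg = 0.2618 rad
sin(delta) = 0.2588
E_loss = pi * 437830.0000 * 0.0271 * 0.2588
E_loss = 9647.6360


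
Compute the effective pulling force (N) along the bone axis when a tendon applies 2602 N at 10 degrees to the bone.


F_eff = F_tendon * cos(theta)
theta = 10 deg = 0.1745 rad
cos(theta) = 0.9848
F_eff = 2602 * 0.9848
F_eff = 2562.4698


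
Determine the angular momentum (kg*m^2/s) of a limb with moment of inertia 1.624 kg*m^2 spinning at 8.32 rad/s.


L = I * omega
L = 1.624 * 8.32
L = 13.5117


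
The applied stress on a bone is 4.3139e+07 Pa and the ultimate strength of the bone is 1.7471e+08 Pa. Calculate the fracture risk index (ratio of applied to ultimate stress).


FRI = applied / ultimate
FRI = 4.3139e+07 / 1.7471e+08
FRI = 0.2469


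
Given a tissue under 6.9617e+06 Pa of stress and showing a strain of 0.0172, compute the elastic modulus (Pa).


E = stress / strain
E = 6.9617e+06 / 0.0172
E = 4.0475e+08


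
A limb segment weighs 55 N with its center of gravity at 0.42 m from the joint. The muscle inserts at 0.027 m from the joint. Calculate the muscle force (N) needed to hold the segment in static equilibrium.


F_muscle = W * d_load / d_muscle
F_muscle = 55 * 0.42 / 0.027
Numerator = 23.1000
F_muscle = 855.5556


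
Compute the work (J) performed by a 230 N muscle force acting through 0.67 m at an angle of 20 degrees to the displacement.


W = F * d * cos(theta)
theta = 20 deg = 0.3491 rad
cos(theta) = 0.9397
W = 230 * 0.67 * 0.9397
W = 144.8066


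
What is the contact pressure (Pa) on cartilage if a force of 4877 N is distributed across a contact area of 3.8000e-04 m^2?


P = F / A
P = 4877 / 3.8000e-04
P = 1.2834e+07


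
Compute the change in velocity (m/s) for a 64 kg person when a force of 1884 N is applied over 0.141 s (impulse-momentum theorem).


J = F * dt = 1884 * 0.141 = 265.6440 N*s
delta_v = J / m
delta_v = 265.6440 / 64
delta_v = 4.1507


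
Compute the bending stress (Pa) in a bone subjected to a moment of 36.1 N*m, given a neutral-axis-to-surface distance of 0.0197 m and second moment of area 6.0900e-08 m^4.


sigma = M * c / I
sigma = 36.1 * 0.0197 / 6.0900e-08
M * c = 0.7112
sigma = 1.1678e+07


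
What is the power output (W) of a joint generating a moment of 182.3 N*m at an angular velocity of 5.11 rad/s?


P = M * omega
P = 182.3 * 5.11
P = 931.5530


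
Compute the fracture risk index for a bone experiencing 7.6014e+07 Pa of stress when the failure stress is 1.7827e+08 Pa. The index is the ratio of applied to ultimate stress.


FRI = applied / ultimate
FRI = 7.6014e+07 / 1.7827e+08
FRI = 0.4264


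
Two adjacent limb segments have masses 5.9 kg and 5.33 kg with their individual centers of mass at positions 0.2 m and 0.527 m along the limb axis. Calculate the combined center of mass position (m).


COM = (m1*x1 + m2*x2) / (m1 + m2)
COM = (5.9*0.2 + 5.33*0.527) / (5.9 + 5.33)
Numerator = 3.9889
Denominator = 11.2300
COM = 0.3552


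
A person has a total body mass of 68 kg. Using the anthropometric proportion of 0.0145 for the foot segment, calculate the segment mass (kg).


m_segment = body_mass * fraction
m_segment = 68 * 0.0145
m_segment = 0.9860


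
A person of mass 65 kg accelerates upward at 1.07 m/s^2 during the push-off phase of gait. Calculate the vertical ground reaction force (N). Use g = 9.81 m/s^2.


GRF = m * (g + a)
GRF = 65 * (9.81 + 1.07)
GRF = 65 * 10.8800
GRF = 707.2000


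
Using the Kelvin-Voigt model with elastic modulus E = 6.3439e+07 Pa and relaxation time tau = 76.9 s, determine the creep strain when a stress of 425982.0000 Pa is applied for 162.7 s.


epsilon(t) = (sigma/E) * (1 - exp(-t/tau))
sigma/E = 425982.0000 / 6.3439e+07 = 0.0067
exp(-t/tau) = exp(-162.7 / 76.9) = 0.1205
epsilon = 0.0067 * (1 - 0.1205)
epsilon = 0.0059


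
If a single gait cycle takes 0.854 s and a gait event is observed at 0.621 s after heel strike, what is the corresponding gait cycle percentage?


pct = (event_time / cycle_time) * 100
pct = (0.621 / 0.854) * 100
ratio = 0.7272
pct = 72.7166


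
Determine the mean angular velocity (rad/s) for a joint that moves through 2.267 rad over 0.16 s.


omega = delta_theta / delta_t
omega = 2.267 / 0.16
omega = 14.1687


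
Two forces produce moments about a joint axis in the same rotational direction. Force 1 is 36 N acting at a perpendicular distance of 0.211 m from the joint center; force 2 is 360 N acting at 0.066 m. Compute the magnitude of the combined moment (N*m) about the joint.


M = F1 * d1 + F2 * d2
M = 36 * 0.211 + 360 * 0.066
M = 7.5960 + 23.7600
M = 31.3560


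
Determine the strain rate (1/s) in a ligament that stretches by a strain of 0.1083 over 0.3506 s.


strain_rate = delta_strain / delta_t
strain_rate = 0.1083 / 0.3506
strain_rate = 0.3089


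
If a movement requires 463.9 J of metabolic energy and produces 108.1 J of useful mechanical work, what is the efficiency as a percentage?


eta = (W_mech / E_meta) * 100
eta = (108.1 / 463.9) * 100
ratio = 0.2330
eta = 23.3024


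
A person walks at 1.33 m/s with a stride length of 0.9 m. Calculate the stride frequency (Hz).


f = v / stride_length
f = 1.33 / 0.9
f = 1.4778


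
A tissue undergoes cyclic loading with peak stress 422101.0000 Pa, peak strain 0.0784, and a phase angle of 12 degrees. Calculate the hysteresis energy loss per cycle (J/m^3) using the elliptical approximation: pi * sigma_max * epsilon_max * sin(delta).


E_loss = pi * sigma_max * epsilon_max * sin(delta)
delta = 12 deg = 0.2094 rad
sin(delta) = 0.2079
E_loss = pi * 422101.0000 * 0.0784 * 0.2079
E_loss = 21615.2980


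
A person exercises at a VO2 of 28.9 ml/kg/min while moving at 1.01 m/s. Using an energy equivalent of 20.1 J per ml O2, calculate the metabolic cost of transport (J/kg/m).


Power per kg = VO2 * 20.1 / 60
Power per kg = 28.9 * 20.1 / 60 = 9.6815 W/kg
Cost = power_per_kg / speed
Cost = 9.6815 / 1.01
Cost = 9.5856


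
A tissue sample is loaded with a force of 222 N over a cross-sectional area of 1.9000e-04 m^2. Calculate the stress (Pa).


stress = F / A
stress = 222 / 1.9000e-04
stress = 1.1684e+06


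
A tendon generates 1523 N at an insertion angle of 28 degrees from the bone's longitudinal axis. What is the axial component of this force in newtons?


F_eff = F_tendon * cos(theta)
theta = 28 deg = 0.4887 rad
cos(theta) = 0.8829
F_eff = 1523 * 0.8829
F_eff = 1344.7292


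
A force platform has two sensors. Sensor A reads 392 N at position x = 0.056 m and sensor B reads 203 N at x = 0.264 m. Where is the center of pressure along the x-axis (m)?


COP_x = (F1*x1 + F2*x2) / (F1 + F2)
COP_x = (392*0.056 + 203*0.264) / (392 + 203)
Numerator = 75.5440
Denominator = 595
COP_x = 0.1270


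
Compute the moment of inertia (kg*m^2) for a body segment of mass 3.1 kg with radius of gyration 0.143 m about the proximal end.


I = m * k^2
I = 3.1 * 0.143^2
k^2 = 0.0204
I = 0.0634


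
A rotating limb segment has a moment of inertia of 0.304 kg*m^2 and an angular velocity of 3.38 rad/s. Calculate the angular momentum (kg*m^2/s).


L = I * omega
L = 0.304 * 3.38
L = 1.0275


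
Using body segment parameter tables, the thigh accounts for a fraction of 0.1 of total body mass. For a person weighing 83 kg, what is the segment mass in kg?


m_segment = body_mass * fraction
m_segment = 83 * 0.1
m_segment = 8.3000


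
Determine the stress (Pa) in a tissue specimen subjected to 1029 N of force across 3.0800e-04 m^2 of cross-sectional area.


stress = F / A
stress = 1029 / 3.0800e-04
stress = 3.3409e+06


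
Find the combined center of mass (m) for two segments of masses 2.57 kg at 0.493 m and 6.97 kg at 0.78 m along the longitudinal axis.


COM = (m1*x1 + m2*x2) / (m1 + m2)
COM = (2.57*0.493 + 6.97*0.78) / (2.57 + 6.97)
Numerator = 6.7036
Denominator = 9.5400
COM = 0.7027


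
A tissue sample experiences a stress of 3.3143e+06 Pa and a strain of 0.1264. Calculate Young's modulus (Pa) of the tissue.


E = stress / strain
E = 3.3143e+06 / 0.1264
E = 2.6221e+07


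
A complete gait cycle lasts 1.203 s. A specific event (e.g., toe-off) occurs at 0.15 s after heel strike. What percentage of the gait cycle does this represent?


pct = (event_time / cycle_time) * 100
pct = (0.15 / 1.203) * 100
ratio = 0.1247
pct = 12.4688


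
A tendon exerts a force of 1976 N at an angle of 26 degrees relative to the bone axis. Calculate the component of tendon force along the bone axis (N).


F_eff = F_tendon * cos(theta)
theta = 26 deg = 0.4538 rad
cos(theta) = 0.8988
F_eff = 1976 * 0.8988
F_eff = 1776.0170


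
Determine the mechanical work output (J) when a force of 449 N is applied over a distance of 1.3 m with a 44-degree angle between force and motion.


W = F * d * cos(theta)
theta = 44 deg = 0.7679 rad
cos(theta) = 0.7193
W = 449 * 1.3 * 0.7193
W = 419.8786


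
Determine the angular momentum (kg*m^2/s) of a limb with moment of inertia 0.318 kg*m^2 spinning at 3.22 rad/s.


L = I * omega
L = 0.318 * 3.22
L = 1.0240


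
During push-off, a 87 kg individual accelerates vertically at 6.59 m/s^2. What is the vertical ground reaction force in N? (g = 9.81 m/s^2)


GRF = m * (g + a)
GRF = 87 * (9.81 + 6.59)
GRF = 87 * 16.4000
GRF = 1426.8000


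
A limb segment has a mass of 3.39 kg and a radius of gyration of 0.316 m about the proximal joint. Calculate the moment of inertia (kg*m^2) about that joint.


I = m * k^2
I = 3.39 * 0.316^2
k^2 = 0.0999
I = 0.3385


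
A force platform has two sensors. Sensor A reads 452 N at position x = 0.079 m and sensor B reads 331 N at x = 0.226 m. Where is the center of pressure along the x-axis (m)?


COP_x = (F1*x1 + F2*x2) / (F1 + F2)
COP_x = (452*0.079 + 331*0.226) / (452 + 331)
Numerator = 110.5140
Denominator = 783
COP_x = 0.1411


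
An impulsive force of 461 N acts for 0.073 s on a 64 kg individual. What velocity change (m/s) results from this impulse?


J = F * dt = 461 * 0.073 = 33.6530 N*s
delta_v = J / m
delta_v = 33.6530 / 64
delta_v = 0.5258


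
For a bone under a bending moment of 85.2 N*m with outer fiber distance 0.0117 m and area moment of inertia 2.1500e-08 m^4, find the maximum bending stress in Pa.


sigma = M * c / I
sigma = 85.2 * 0.0117 / 2.1500e-08
M * c = 0.9968
sigma = 4.6365e+07


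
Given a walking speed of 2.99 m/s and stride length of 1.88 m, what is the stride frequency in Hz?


f = v / stride_length
f = 2.99 / 1.88
f = 1.5904


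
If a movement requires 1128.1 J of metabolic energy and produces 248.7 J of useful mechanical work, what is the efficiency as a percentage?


eta = (W_mech / E_meta) * 100
eta = (248.7 / 1128.1) * 100
ratio = 0.2205
eta = 22.0459


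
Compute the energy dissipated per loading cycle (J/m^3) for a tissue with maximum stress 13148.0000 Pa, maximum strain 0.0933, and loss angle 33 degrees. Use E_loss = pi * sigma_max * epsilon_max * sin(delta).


E_loss = pi * sigma_max * epsilon_max * sin(delta)
delta = 33 deg = 0.5760 rad
sin(delta) = 0.5446
E_loss = pi * 13148.0000 * 0.0933 * 0.5446
E_loss = 2098.9398


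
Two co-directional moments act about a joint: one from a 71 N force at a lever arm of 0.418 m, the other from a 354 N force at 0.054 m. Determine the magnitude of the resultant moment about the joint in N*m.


M = F1 * d1 + F2 * d2
M = 71 * 0.418 + 354 * 0.054
M = 29.6780 + 19.1160
M = 48.7940


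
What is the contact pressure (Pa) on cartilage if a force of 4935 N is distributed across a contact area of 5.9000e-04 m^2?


P = F / A
P = 4935 / 5.9000e-04
P = 8.3644e+06


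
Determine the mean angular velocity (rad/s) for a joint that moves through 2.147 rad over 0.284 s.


omega = delta_theta / delta_t
omega = 2.147 / 0.284
omega = 7.5599


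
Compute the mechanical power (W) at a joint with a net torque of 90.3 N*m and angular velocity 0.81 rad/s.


P = M * omega
P = 90.3 * 0.81
P = 73.1430


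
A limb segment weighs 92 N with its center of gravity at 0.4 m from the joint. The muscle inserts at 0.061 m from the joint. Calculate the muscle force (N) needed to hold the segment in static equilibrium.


F_muscle = W * d_load / d_muscle
F_muscle = 92 * 0.4 / 0.061
Numerator = 36.8000
F_muscle = 603.2787


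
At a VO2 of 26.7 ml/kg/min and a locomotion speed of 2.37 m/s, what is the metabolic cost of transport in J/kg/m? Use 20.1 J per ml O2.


Power per kg = VO2 * 20.1 / 60
Power per kg = 26.7 * 20.1 / 60 = 8.9445 W/kg
Cost = power_per_kg / speed
Cost = 8.9445 / 2.37
Cost = 3.7741


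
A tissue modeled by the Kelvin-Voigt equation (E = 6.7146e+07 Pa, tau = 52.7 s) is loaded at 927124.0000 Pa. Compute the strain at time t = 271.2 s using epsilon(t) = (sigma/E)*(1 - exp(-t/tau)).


epsilon(t) = (sigma/E) * (1 - exp(-t/tau))
sigma/E = 927124.0000 / 6.7146e+07 = 0.0138
exp(-t/tau) = exp(-271.2 / 52.7) = 0.0058
epsilon = 0.0138 * (1 - 0.0058)
epsilon = 0.0137


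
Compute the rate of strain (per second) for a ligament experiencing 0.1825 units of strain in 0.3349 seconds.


strain_rate = delta_strain / delta_t
strain_rate = 0.1825 / 0.3349
strain_rate = 0.5449


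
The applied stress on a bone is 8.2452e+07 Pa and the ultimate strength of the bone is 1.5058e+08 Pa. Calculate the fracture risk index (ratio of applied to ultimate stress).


FRI = applied / ultimate
FRI = 8.2452e+07 / 1.5058e+08
FRI = 0.5476


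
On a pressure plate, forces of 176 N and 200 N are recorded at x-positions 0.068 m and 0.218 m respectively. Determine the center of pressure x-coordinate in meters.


COP_x = (F1*x1 + F2*x2) / (F1 + F2)
COP_x = (176*0.068 + 200*0.218) / (176 + 200)
Numerator = 55.5680
Denominator = 376
COP_x = 0.1478


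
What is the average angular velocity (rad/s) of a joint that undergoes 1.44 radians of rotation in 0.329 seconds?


omega = delta_theta / delta_t
omega = 1.44 / 0.329
omega = 4.3769


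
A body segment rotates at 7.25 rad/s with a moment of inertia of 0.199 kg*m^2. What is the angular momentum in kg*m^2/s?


L = I * omega
L = 0.199 * 7.25
L = 1.4427


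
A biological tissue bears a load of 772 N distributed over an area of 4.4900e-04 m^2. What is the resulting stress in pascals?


stress = F / A
stress = 772 / 4.4900e-04
stress = 1.7194e+06


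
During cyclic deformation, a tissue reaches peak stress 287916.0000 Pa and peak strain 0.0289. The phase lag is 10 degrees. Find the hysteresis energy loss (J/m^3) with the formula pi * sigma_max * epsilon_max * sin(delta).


E_loss = pi * sigma_max * epsilon_max * sin(delta)
delta = 10 deg = 0.1745 rad
sin(delta) = 0.1736
E_loss = pi * 287916.0000 * 0.0289 * 0.1736
E_loss = 4539.2463


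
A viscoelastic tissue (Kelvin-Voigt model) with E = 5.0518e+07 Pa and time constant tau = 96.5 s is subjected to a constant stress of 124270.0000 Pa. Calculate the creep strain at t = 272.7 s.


epsilon(t) = (sigma/E) * (1 - exp(-t/tau))
sigma/E = 124270.0000 / 5.0518e+07 = 0.0025
exp(-t/tau) = exp(-272.7 / 96.5) = 0.0593
epsilon = 0.0025 * (1 - 0.0593)
epsilon = 0.0023


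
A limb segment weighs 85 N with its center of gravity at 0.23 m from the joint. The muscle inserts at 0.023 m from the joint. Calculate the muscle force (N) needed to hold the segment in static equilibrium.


F_muscle = W * d_load / d_muscle
F_muscle = 85 * 0.23 / 0.023
Numerator = 19.5500
F_muscle = 850.0000


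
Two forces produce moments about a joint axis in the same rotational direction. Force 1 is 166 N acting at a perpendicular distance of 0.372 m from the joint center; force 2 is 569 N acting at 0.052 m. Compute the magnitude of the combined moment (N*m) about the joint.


M = F1 * d1 + F2 * d2
M = 166 * 0.372 + 569 * 0.052
M = 61.7520 + 29.5880
M = 91.3400


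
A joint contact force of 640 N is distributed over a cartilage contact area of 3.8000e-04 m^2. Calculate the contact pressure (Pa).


P = F / A
P = 640 / 3.8000e-04
P = 1.6842e+06


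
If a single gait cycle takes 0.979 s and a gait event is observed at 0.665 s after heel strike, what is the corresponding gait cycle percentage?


pct = (event_time / cycle_time) * 100
pct = (0.665 / 0.979) * 100
ratio = 0.6793
pct = 67.9265


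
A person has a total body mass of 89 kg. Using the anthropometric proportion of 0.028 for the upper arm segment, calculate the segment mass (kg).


m_segment = body_mass * fraction
m_segment = 89 * 0.028
m_segment = 2.4920


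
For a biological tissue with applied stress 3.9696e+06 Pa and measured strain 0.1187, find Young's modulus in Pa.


E = stress / strain
E = 3.9696e+06 / 0.1187
E = 3.3442e+07


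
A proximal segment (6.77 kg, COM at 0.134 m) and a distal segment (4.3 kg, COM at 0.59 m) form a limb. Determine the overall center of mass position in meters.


COM = (m1*x1 + m2*x2) / (m1 + m2)
COM = (6.77*0.134 + 4.3*0.59) / (6.77 + 4.3)
Numerator = 3.4442
Denominator = 11.0700
COM = 0.3111


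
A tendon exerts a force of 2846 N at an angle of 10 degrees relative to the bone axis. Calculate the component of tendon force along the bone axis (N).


F_eff = F_tendon * cos(theta)
theta = 10 deg = 0.1745 rad
cos(theta) = 0.9848
F_eff = 2846 * 0.9848
F_eff = 2802.7629


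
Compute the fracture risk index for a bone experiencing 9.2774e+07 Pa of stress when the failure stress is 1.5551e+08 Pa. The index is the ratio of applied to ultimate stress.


FRI = applied / ultimate
FRI = 9.2774e+07 / 1.5551e+08
FRI = 0.5966


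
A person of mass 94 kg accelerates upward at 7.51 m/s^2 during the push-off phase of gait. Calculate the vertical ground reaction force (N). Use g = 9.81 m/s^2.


GRF = m * (g + a)
GRF = 94 * (9.81 + 7.51)
GRF = 94 * 17.3200
GRF = 1628.0800


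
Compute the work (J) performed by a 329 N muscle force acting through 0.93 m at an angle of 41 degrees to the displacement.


W = F * d * cos(theta)
theta = 41 deg = 0.7156 rad
cos(theta) = 0.7547
W = 329 * 0.93 * 0.7547
W = 230.9185


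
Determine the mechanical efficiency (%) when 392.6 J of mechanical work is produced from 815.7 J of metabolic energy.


eta = (W_mech / E_meta) * 100
eta = (392.6 / 815.7) * 100
ratio = 0.4813
eta = 48.1304


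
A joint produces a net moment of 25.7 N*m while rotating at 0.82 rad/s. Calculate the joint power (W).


P = M * omega
P = 25.7 * 0.82
P = 21.0740


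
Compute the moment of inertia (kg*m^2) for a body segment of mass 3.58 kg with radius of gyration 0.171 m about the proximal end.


I = m * k^2
I = 3.58 * 0.171^2
k^2 = 0.0292
I = 0.1047


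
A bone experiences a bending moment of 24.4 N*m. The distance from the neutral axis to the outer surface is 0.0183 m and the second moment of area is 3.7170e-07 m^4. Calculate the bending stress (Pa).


sigma = M * c / I
sigma = 24.4 * 0.0183 / 3.7170e-07
M * c = 0.4465
sigma = 1.2013e+06


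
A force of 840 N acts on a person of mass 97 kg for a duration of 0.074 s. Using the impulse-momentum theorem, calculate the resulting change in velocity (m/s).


J = F * dt = 840 * 0.074 = 62.1600 N*s
delta_v = J / m
delta_v = 62.1600 / 97
delta_v = 0.6408


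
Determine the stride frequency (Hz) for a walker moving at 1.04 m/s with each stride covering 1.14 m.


f = v / stride_length
f = 1.04 / 1.14
f = 0.9123


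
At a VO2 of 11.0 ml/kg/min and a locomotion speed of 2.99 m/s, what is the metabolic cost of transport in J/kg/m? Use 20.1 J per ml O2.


Power per kg = VO2 * 20.1 / 60
Power per kg = 11.0 * 20.1 / 60 = 3.6850 W/kg
Cost = power_per_kg / speed
Cost = 3.6850 / 2.99
Cost = 1.2324


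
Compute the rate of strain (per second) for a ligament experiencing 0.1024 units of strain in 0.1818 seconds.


strain_rate = delta_strain / delta_t
strain_rate = 0.1024 / 0.1818
strain_rate = 0.5633


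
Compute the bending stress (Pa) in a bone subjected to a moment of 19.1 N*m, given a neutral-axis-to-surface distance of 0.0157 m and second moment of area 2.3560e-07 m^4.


sigma = M * c / I
sigma = 19.1 * 0.0157 / 2.3560e-07
M * c = 0.2999
sigma = 1.2728e+06


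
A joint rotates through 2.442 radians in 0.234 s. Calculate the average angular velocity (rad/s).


omega = delta_theta / delta_t
omega = 2.442 / 0.234
omega = 10.4359


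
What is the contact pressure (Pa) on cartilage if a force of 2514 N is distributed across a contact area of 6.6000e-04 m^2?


P = F / A
P = 2514 / 6.6000e-04
P = 3.8091e+06


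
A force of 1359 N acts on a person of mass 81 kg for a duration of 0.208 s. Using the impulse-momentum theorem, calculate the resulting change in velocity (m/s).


J = F * dt = 1359 * 0.208 = 282.6720 N*s
delta_v = J / m
delta_v = 282.6720 / 81
delta_v = 3.4898


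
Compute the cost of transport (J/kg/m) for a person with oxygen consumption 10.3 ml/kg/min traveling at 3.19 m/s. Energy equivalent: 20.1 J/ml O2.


Power per kg = VO2 * 20.1 / 60
Power per kg = 10.3 * 20.1 / 60 = 3.4505 W/kg
Cost = power_per_kg / speed
Cost = 3.4505 / 3.19
Cost = 1.0817


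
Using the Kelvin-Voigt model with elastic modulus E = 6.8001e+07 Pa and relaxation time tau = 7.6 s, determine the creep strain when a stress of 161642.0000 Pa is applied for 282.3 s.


epsilon(t) = (sigma/E) * (1 - exp(-t/tau))
sigma/E = 161642.0000 / 6.8001e+07 = 0.0024
exp(-t/tau) = exp(-282.3 / 7.6) = 7.3832e-17
epsilon = 0.0024 * (1 - 7.3832e-17)
epsilon = 0.0024


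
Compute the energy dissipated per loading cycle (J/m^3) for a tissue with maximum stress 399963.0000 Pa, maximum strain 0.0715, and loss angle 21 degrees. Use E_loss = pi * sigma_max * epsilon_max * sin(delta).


E_loss = pi * sigma_max * epsilon_max * sin(delta)
delta = 21 deg = 0.3665 rad
sin(delta) = 0.3584
E_loss = pi * 399963.0000 * 0.0715 * 0.3584
E_loss = 32196.2205


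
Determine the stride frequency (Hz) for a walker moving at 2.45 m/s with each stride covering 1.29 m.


f = v / stride_length
f = 2.45 / 1.29
f = 1.8992


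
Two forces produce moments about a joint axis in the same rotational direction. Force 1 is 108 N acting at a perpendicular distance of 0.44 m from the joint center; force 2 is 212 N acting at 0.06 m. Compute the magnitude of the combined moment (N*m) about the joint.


M = F1 * d1 + F2 * d2
M = 108 * 0.44 + 212 * 0.06
M = 47.5200 + 12.7200
M = 60.2400
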